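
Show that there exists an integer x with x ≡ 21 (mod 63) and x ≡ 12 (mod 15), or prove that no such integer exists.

x = 147

gcd(63, 15) = 3. A simultaneous solution exists iff 21 ≡ 12 (mod 3); here 21 mod 3 = 0 = 12 mod 3, so it does.
List candidates x ≡ 21 (mod 63): 21, 84, 147. Modulo 15 these are 6, 9, 12; 147 gives 12 as required.
Indeed 147 ≡ 21 (mod 63) and 147 ≡ 12 (mod 15).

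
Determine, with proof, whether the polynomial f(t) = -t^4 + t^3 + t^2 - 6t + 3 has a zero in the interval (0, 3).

f(0) = 3 and f(3) = -60, which have opposite signs.
Since f is a polynomial it is continuous on [0, 3].
By the Intermediate Value Theorem, f takes the value 0 somewhere in the open interval.

Such a root exists.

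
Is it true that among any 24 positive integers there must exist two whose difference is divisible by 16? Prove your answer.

Each integer lies in one of the 16 residue classes modulo 16.
Placing 24 integers into 16 classes, some class receives at least two — say a and b.
Then a ≡ b (mod 16), i.e. 16 ∣ (a − b).

Yes, this is always true.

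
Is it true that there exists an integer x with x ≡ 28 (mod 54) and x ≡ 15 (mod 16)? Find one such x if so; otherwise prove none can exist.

Reduce both congruences modulo 2, which divides 54 and 16: they say x ≡ 28 (mod 2) and x ≡ 15 (mod 2).
However 28 ≡ 0 and 15 ≡ 1 (mod 2), and 0 ≠ 1.
Hence the system has no solution.

There is no such integer.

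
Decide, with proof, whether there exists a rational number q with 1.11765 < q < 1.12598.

Scale by 8: the interval becomes (8.94120, 9.00784), which contains the integer 9.
Hence 9/8 is a rational number with 1.11765 < 9/8 < 1.12598.

q = 9/8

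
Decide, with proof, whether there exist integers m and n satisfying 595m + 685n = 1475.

Since gcd(595, 685) = 5 and 1475 = 5·295, Bézout's identity guarantees a solution.
Dividing through by 5 reduces the equation to 119m + 137n = 295.
Run the Euclidean algorithm on 137 and 119: 137 = 1·119 + 18, 119 = 6·18 + 11, 18 = 1·11 + 7, 11 = 1·7 + 4, 7 = 1·4 + 3, 4 = 1·3 + 1, 3 = 3·1 + 0.
Back-substituting, 1 = 4 − 1·3 = 4 − (7 − 1·4) = −7 + 2·4 = −7 + 2·(11 − 1·7) = 2·11 − 3·7 = 2·11 − 3·(18 − 1·11) = −3·18 + 5·11 = −3·18 + 5·(119 − 6·18) = 5·119 − 33·18 = 5·119 − 33·(137 − 1·119) = −33·137 + 38·119; that is, 119·38 + 137·(-33) = 1.
Multiplying through by 295: m = 38·295 = 11210, n = (-33)·295 = -9735 is a solution.
Subtracting 81·137 from m and adding 81·119 to n gives the tidier solution (113, -96).
Check: 595·113 + 685·(-96) = 67235 − 65760 = 1475. ✓

m = 113, n = -96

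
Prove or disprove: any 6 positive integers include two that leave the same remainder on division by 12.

No; for instance {45, 46, 47, 48, 49, 50} is a counterexample.

Consider the 6 integers 45, 46, …, 50. They lie in distinct residue classes modulo 12, since 6 ≤ 12.
Hence this collection has no pair with equal remainders mod 12, disproving the claim.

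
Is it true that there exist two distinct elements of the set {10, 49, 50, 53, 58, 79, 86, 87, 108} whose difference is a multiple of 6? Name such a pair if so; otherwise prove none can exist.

Reduce each element mod 6: 10↦4, 49↦1, 50↦2, 53↦5, 58↦4, 79↦1, 86↦2, 87↦3, 108↦0. The residue 4 repeats (at 10 and 58), and 58 − 10 = 48 = 8·6.

Yes: 10 and 58.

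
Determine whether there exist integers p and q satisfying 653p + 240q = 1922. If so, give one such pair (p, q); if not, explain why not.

653 and 240 are coprime, so 653p + 240q ranges over all of ℤ.
Euclidean algorithm: 653 = 2·240 + 173, 240 = 1·173 + 67, 173 = 2·67 + 39, 67 = 1·39 + 28, 39 = 1·28 + 11, 28 = 2·11 + 6, 11 = 1·6 + 5, 6 = 1·5 + 1, 5 = 5·1 + 0.
Back-substituting, 1 = 6 − 1·5 = 6 − (11 − 1·6) = −11 + 2·6 = −11 + 2·(28 − 2·11) = 2·28 − 5·11 = 2·28 − 5·(39 − 1·28) = −5·39 + 7·28 = −5·39 + 7·(67 − 1·39) = 7·67 − 12·39 = 7·67 − 12·(173 − 2·67) = −12·173 + 31·67 = −12·173 + 31·(240 − 1·173) = 31·240 − 43·173 = 31·240 − 43·(653 − 2·240) = −43·653 + 117·240; that is, 653·(-43) + 240·117 = 1.
Scaling by 1922 gives the particular solution (p, q) = (-82646, 224874).
The general solution is p = -82646 + 240k, q = 224874 − 653k; taking k = 345 gives the smaller pair p = 154, q = -411.
Check: 653·154 + 240·(-411) = 100562 − 98640 = 1922. ✓

p = 154, q = -411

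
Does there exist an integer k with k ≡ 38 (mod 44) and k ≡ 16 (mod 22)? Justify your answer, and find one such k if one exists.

k = 38

The moduli are not coprime: gcd(44, 22) = 22. Compatibility requires 22 ∣ (16 − 38) = -22, which holds, so solutions exist.
In fact k = 38 itself already satisfies 38 mod 22 = 16.
Verify: 38 = 0·44 + 38 and 38 = 1·22 + 16. ✓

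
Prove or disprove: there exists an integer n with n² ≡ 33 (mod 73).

73 is prime, so by Euler's criterion 33 is a square mod 73 iff 33^((73−1)/2) = 33^36 ≡ 1 (mod 73).
Squaring successively (mod 73): 33^2 = 1089 ≡ 67; 33^4 ≡ 67² = 4489 ≡ 36; 33^8 ≡ 36² = 1296 ≡ 55; 33^16 ≡ 55² = 3025 ≡ 32; 33^32 ≡ 32² = 1024 ≡ 2.
Since 36 = 32 + 4, 33^36 ≡ 2 · 36; multiplying out mod 73: 2·36 = 72 ≡ 72. Thus 33^36 ≡ 72 ≡ −1 (mod 73).
The value −1 means 33 is a non-residue modulo 73, so n² ≡ 33 (mod 73) is impossible.

No such integer exists.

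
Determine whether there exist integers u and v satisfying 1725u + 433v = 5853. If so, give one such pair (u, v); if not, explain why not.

Since gcd(1725, 433) = 1, every integer is an integer combination of 1725 and 433.
Dividing repeatedly: 1725 = 3·433 + 426, 433 = 1·426 + 7, 426 = 60·7 + 6, 7 = 1·6 + 1, 6 = 6·1 + 0.
Unwinding: 1 = 7 − 1·6 = 7 − (426 − 60·7) = −426 + 61·7 = −426 + 61·(433 − 1·426) = 61·433 − 62·426 = 61·433 − 62·(1725 − 3·433) = −62·1725 + 247·433, i.e. 1725·(-62) + 433·247 = 1.
Times 5853: 1725·(-362886) + 433·1445691 = 5853, so (-362886, 1445691) solves it.
Shifting by a multiple of (433, −1725) keeps it a solution: u = -362886 + 839·433 = 401, v = 1445691 − 839·1725 = -1584.
Check: 1725·401 + 433·(-1584) = 691725 − 685872 = 5853. ✓

u = 401, v = -1584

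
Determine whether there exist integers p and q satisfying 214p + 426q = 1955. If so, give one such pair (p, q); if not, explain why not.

No such integers exist.

Any value of 214p + 426q is a multiple of gcd(214, 426) = 2.
But 1955 is not a multiple of 2 (it leaves remainder 1).
So the equation is unsolvable over ℤ.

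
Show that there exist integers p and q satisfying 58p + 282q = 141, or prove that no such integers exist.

No, no such integers exist.

Both 58 and 282 are divisible by gcd(58, 282) = 2, hence so is any combination 58p + 282q.
However 141 leaves remainder 1 on division by 2.
Therefore 58p + 282q = 141 has no solution in integers.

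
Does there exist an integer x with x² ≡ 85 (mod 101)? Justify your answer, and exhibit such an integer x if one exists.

x = 61

x = 61 works: 61² = 3721, and 3721 − 85 = 3636 = 36·101.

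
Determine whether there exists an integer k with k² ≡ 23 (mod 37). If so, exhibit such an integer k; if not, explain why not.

No such integer exists.

Apply Euler's criterion with the prime 37: 23 is a quadratic residue iff 23^18 ≡ 1 (mod 37), and a non-residue iff it is ≡ −1.
Squaring successively (mod 37): 23^2 = 529 ≡ 11; 23^4 ≡ 11² = 121 ≡ 10; 23^8 ≡ 10² = 100 ≡ 26; 23^16 ≡ 26² = 676 ≡ 10.
Since 18 = 16 + 2, 23^18 ≡ 10 · 11; multiplying out mod 37: 10·11 = 110 ≡ 36. Thus 23^18 ≡ 36 ≡ −1 (mod 37).
The value −1 means 23 is a non-residue modulo 37, so k² ≡ 23 (mod 37) is impossible.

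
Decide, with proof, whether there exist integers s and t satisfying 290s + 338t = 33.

There are no such integers.

gcd(290, 338) = 2, so every integer of the form 290s + 338t is a multiple of 2.
However 33 leaves remainder 1 on division by 2.
So the equation is unsolvable over ℤ.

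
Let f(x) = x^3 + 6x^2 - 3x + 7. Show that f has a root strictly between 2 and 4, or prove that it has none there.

No.

The endpoint values f(2) = 33 and f(4) = 155 are both positive. Claim: f(x) > 0 for every x in (2, 4).
Shift to the endpoint 2: with x = 2 + u (0 < u < 2), one computes f(2 + u) = u^3 + 12u^2 + 33u + 33.
All 4 nonzero coefficients of this polynomial in u are positive; hence for u > 0 the value is a sum of positive terms (the constant 33 among them).
Therefore f(x) > 0 throughout (2, 4), and f has no zero there.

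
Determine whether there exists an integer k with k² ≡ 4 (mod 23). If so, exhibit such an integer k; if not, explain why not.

k = 21

Take k = 21. Then 21² = 441 = 19·23 + 4, so 21² ≡ 4 (mod 23).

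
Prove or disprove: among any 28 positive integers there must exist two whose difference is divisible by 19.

Partition the integers by their residue mod 19; there are 19 classes.
Placing 28 integers into 19 classes, some class receives at least two — say a and b.
Then a ≡ b (mod 19), i.e. 19 ∣ (a − b).

Yes.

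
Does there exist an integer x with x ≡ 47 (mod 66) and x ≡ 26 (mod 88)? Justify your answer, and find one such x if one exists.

Both moduli are multiples of 22 = gcd(66, 88), so any solution would satisfy x ≡ 47 and x ≡ 26 modulo 22 simultaneously.
However 47 ≡ 3 and 26 ≡ 4 (mod 22), and 3 ≠ 4.
Therefore no such x exists.

There is no such integer.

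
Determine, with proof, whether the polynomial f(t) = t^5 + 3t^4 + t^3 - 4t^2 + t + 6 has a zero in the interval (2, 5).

The endpoint values f(2) = 80 and f(5) = 5036 are both positive. Claim: f(t) > 0 for every t in (2, 5).
Substitute t = 2 + u, where 0 < u < 3 on the interval. Expanding, f(2 + u) = u^5 + 13u^4 + 65u^3 + 154u^2 + 173u + 80.
The nonzero coefficients here are all positive, so for u > 0 every term is positive (or zero), and the constant term 80 is strictly positive.
So f is strictly positive on (2, 5); no root exists in the interval.

No such root exists.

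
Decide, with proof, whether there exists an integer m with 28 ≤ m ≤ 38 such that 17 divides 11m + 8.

No, no such integer m in that range exists.

For m = 28, 29, …, 38 the values of 11m + 8 modulo 17 are 10, 4, 15, 9, 3, 14, 8, 2, 13, 7, 1 respectively.
None is 0, so 17 never divides 11m + 8 on this range.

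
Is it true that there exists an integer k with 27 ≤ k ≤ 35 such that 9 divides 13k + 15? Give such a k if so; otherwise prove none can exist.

k = 30

k = 30 works, since 13·30 + 15 = 405 = 45·9.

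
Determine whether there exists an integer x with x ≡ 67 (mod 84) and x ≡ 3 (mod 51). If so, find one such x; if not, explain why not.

gcd(84, 51) = 3. If x ≡ 67 (mod 84) and x ≡ 3 (mod 51), then x ≡ 67 (mod 3) and x ≡ 3 (mod 3).
These are incompatible: 67 − 3 = 64 is not divisible by 3.
Therefore no such x exists.

No such integer exists.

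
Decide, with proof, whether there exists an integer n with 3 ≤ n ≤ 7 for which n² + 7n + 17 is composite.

n = 7

At n = 7: 7² + 7·7 + 17 = 115 = 5·23, which is composite.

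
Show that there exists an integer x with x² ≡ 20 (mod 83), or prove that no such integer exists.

No, no such integer exists.

Apply Euler's criterion with the prime 83: 20 is a quadratic residue iff 20^41 ≡ 1 (mod 83), and a non-residue iff it is ≡ −1.
Squaring successively (mod 83): 20^2 = 400 ≡ 68; 20^4 ≡ 68² = 4624 ≡ 59; 20^8 ≡ 59² = 3481 ≡ 78; 20^16 ≡ 78² = 6084 ≡ 25; 20^32 ≡ 25² = 625 ≡ 44.
Since 41 = 32 + 8 + 1, 20^41 ≡ 44 · 78 · 20; multiplying out mod 83: 44·78 = 3432 ≡ 29, then 29·20 = 580 ≡ 82. Thus 20^41 ≡ 82 ≡ −1 (mod 83).
The value −1 means 20 is a non-residue modulo 83, so x² ≡ 20 (mod 83) is impossible.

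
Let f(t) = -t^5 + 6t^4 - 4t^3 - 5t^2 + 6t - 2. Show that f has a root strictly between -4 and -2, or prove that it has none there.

No.

f(-4) = 2710 and f(-2) = 126, both positive, so a sign-change argument is unavailable; we show f keeps this sign on the whole interval.
Shift to the endpoint -2: with t = -2 − u (0 < u < 2), one computes f(-2 − u) = u^5 + 16u^4 + 92u^3 + 243u^2 + 294u + 126.
The nonzero coefficients here are all positive, so for u > 0 every term is positive (or zero), and the constant term 126 is strictly positive.
Therefore f(t) > 0 throughout (-4, -2), and f has no zero there.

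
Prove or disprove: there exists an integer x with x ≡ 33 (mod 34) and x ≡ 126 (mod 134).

Reduce both congruences modulo 2, which divides 34 and 134: they say x ≡ 33 (mod 2) and x ≡ 126 (mod 2).
But 33 mod 2 = 1 while 126 mod 2 = 0, a contradiction.
So no integer satisfies both congruences.

There is no such integer.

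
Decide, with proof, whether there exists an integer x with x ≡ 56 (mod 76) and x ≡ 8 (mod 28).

gcd(76, 28) = 4. A simultaneous solution exists iff 56 ≡ 8 (mod 4); here 56 mod 4 = 0 = 8 mod 4, so it does.
Step through x = 56, 56 + 76, 56 + 2·76, …: the values 56, 132, 208, 284, 360, 436, 512 reduce mod 28 to 0, 20, 12, 4, 24, 16, 8. The value 512 hits 8.
Verify: 512 = 6·76 + 56 and 512 = 18·28 + 8. ✓

x = 512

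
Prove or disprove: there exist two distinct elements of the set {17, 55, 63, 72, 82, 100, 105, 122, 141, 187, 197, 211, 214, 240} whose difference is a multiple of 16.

Two integers differ by a multiple of 16 exactly when they have the same residue mod 16. The residues are 17↦1, 55↦7, 63↦15, 72↦8, 82↦2, 100↦4, 105↦9, 122↦10, 141↦13, 187↦11, 197↦5, 211↦3, 214↦6, 240↦0.
No residue repeats among the 14 elements, so no pair has difference ≡ 0 (mod 16).

No, no such pair exists.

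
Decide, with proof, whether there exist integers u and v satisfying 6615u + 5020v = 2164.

Any value of 6615u + 5020v is a multiple of gcd(6615, 5020) = 5.
But 2164 is not a multiple of 5 (it leaves remainder 4).
Hence no integers u, v satisfy the equation.

There are no such integers.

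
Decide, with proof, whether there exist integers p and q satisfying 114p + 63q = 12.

gcd(114, 63) = 3, and 3 divides 12, so integer solutions exist.
Dividing through by 3 reduces the equation to 38p + 21q = 4.
Euclidean algorithm: 38 = 1·21 + 17, 21 = 1·17 + 4, 17 = 4·4 + 1, 4 = 4·1 + 0.
Back-substituting, 1 = 17 − 4·4 = 17 − 4·(21 − 1·17) = −4·21 + 5·17 = −4·21 + 5·(38 − 1·21) = 5·38 − 9·21; that is, 38·5 + 21·(-9) = 1.
Scaling by 4 gives the particular solution (p, q) = (20, -36).
Check: 114·20 + 63·(-36) = 2280 − 2268 = 12. ✓

p = 20, q = -36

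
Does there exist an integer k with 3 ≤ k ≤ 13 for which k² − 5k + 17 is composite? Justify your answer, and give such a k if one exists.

k = 13

At k = 13: 13² − 5·13 + 17 = 121 = 11·11, which is composite.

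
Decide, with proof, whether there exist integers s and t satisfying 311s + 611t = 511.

311 and 611 are coprime, so 311s + 611t ranges over all of ℤ.
Dividing repeatedly: 611 = 1·311 + 300, 311 = 1·300 + 11, 300 = 27·11 + 3, 11 = 3·3 + 2, 3 = 1·2 + 1, 2 = 2·1 + 0.
Back-substituting, 1 = 3 − 1·2 = 3 − (11 − 3·3) = −11 + 4·3 = −11 + 4·(300 − 27·11) = 4·300 − 109·11 = 4·300 − 109·(311 − 1·300) = −109·311 + 113·300 = −109·311 + 113·(611 − 1·311) = 113·611 − 222·311; that is, 311·(-222) + 611·113 = 1.
Times 511: 311·(-113442) + 611·57743 = 511, so (-113442, 57743) solves it.
The general solution is s = -113442 + 611k, t = 57743 − 311k; taking k = 186 gives the smaller pair s = 204, t = -103.
Indeed 311·204 + 611·(-103) = 63444 − 62933 = 511.

s = 204, t = -103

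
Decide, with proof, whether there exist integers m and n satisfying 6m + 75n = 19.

No such integers exist.

Any value of 6m + 75n is a multiple of gcd(6, 75) = 3.
However 19 leaves remainder 1 on division by 3.
So the equation is unsolvable over ℤ.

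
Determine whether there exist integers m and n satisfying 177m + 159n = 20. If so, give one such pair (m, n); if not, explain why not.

gcd(177, 159) = 3, so every integer of the form 177m + 159n is a multiple of 3.
But 20 = 3·6 + 2, so 3 ∤ 20.
Hence no integers m, n satisfy the equation.

No such integers exist.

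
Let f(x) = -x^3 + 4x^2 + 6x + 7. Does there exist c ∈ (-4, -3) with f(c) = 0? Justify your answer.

The endpoint values f(-4) = 111 and f(-3) = 52 are both positive. Claim: f(x) > 0 for every x in (-4, -3).
Shift to the endpoint -3: with x = -3 − u (0 < u < 1), one computes f(-3 − u) = u^3 + 13u^2 + 45u + 52.
The nonzero coefficients here are all positive, so for u > 0 every term is positive (or zero), and the constant term 52 is strictly positive.
Therefore f(x) > 0 throughout (-4, -3), and f has no zero there.

No.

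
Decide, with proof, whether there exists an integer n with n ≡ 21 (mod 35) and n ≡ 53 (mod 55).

Both moduli are multiples of 5 = gcd(35, 55), so any solution would satisfy n ≡ 21 and n ≡ 53 modulo 5 simultaneously.
But 21 mod 5 = 1 while 53 mod 5 = 3, a contradiction.
So no integer satisfies both congruences.

No, no such integer exists.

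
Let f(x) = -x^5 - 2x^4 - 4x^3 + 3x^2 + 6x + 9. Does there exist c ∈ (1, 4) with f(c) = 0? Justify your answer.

f(1) = 11 and f(4) = -1711, which have opposite signs.
f is continuous everywhere (it is a polynomial), in particular on [1, 4].
The Intermediate Value Theorem then guarantees some c ∈ (1, 4) with f(c) = 0.

Yes, f has a root in the interval.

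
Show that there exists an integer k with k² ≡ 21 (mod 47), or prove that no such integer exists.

k = 31 works: 31² = 961, and 961 − 21 = 940 = 20·47.

k = 31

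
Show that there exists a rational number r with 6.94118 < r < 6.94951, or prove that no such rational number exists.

r = 125/18

Scale by 18: the interval becomes (124.94124, 125.09118), which contains the integer 125.
Dividing back, 6.94118 < 125/18 < 6.94951, and 125/18 is rational.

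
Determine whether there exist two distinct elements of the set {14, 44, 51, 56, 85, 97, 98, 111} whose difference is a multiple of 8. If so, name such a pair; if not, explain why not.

Reduce each element modulo 8: 14↦6, 44↦4, 51↦3, 56↦0, 85↦5, 97↦1, 98↦2, 111↦7.
All 8 residues are distinct, so no two elements differ by a multiple of 8.

No, no such pair exists.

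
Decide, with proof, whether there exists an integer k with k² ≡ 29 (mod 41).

41 is prime, so by Euler's criterion 29 is a square mod 41 iff 29^((41−1)/2) = 29^20 ≡ 1 (mod 41).
Repeated squaring mod 41: 29^2 = 841 ≡ 21; 29^4 ≡ 21² = 441 ≡ 31; 29^8 ≡ 31² = 961 ≡ 18; 29^16 ≡ 18² = 324 ≡ 37.
Since 20 = 16 + 4, 29^20 ≡ 37 · 31; multiplying out mod 41: 37·31 = 1147 ≡ 40. Thus 29^20 ≡ 40 ≡ −1 (mod 41).
By Euler's criterion 29 is a quadratic non-residue mod 41: no k satisfies k² ≡ 29 (mod 41).

There is no such integer.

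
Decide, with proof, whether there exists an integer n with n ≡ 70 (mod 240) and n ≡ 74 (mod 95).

Both moduli are multiples of 5 = gcd(240, 95), so any solution would satisfy n ≡ 70 and n ≡ 74 modulo 5 simultaneously.
However 70 ≡ 0 and 74 ≡ 4 (mod 5), and 0 ≠ 4.
Hence the system has no solution.

There is no such integer.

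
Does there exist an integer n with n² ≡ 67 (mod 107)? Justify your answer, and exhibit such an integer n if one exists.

107 is prime, so by Euler's criterion 67 is a square mod 107 iff 67^((107−1)/2) = 67^53 ≡ 1 (mod 107).
Repeated squaring mod 107: 67^2 = 4489 ≡ 102; 67^4 ≡ 102² = 10404 ≡ 25; 67^8 ≡ 25² = 625 ≡ 90; 67^16 ≡ 90² = 8100 ≡ 75; 67^32 ≡ 75² = 5625 ≡ 61.
Since 53 = 32 + 16 + 4 + 1, 67^53 ≡ 61 · 75 · 25 · 67; multiplying out mod 107: 61·75 = 4575 ≡ 81, then 81·25 = 2025 ≡ 99, then 99·67 = 6633 ≡ 106. Thus 67^53 ≡ 106 ≡ −1 (mod 107).
By Euler's criterion 67 is a quadratic non-residue mod 107: no n satisfies n² ≡ 67 (mod 107).

There is no such integer.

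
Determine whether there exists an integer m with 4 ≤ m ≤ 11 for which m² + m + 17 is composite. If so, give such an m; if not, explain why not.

No, no such integer m in that range exists.

The values for m = 4, 5, …, 11 are 37, 47, 59, 73, 89, 107, 127, 149, and each of these is prime.
So no value in the range makes the expression composite.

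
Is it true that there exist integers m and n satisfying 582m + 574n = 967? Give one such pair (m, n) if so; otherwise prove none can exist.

There are no such integers.

Any value of 582m + 574n is a multiple of gcd(582, 574) = 2.
However 967 leaves remainder 1 on division by 2.
So the equation is unsolvable over ℤ.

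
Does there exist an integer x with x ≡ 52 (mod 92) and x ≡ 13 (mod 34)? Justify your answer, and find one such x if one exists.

There is no such integer.

Reduce both congruences modulo 2, which divides 92 and 34: they say x ≡ 52 (mod 2) and x ≡ 13 (mod 2).
However 52 ≡ 0 and 13 ≡ 1 (mod 2), and 0 ≠ 1.
So no integer satisfies both congruences.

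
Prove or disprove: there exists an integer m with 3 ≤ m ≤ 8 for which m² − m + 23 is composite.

At m = 7: 7² − 7 + 23 = 65 = 5·13, which is composite.

m = 7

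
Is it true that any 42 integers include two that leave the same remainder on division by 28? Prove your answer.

Partition the integers by their residue mod 28; there are 28 classes.
Since 42 > 28, two of the 42 integers must share a residue class by the pigeonhole principle; call them a and b.
That is, a and b leave the same remainder on division by 28, as claimed.

Yes.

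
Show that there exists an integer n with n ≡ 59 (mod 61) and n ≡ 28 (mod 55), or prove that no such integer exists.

n = 303

The moduli 61 and 55 are coprime, so by the Chinese Remainder Theorem a unique solution modulo 3355 exists.
Any solution of the first congruence is n = 59 + 61t; substituting into the second, 61t ≡ 28 − 59 ≡ 24 (mod 55).
61 ≡ 6 (mod 55), so this reads 6t ≡ 24 (mod 55). Since 6·46 = 276 = 5·55 + 1, the inverse of 6 mod 55 is 46.
Multiplying by 46: t ≡ 46·24 = 1104 ≡ 4 (mod 55).
With t = 4: n = 59 + 61·4 = 303.
Indeed 303 ≡ 59 (mod 61) and 303 ≡ 28 (mod 55).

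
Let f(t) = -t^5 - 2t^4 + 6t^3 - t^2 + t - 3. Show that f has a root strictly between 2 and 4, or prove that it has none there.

f has no root in that interval.

f(2) = -21 and f(4) = -1167, both negative, so a sign-change argument is unavailable; we show f keeps this sign on the whole interval.
Substitute t = 2 + u, where 0 < u < 2 on the interval. Expanding, f(2 + u) = -u^5 - 12u^4 - 50u^3 - 93u^2 - 75u - 21.
The nonzero coefficients here are all negative, so for u > 0 every term is negative (or zero), and the constant term -21 is strictly negative.
Therefore f(t) < 0 throughout (2, 4), and f has no zero there.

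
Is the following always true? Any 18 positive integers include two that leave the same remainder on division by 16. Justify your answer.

There are exactly 16 possible remainders on division by 16.
Since 18 > 16, two of the 18 integers must share a residue class by the pigeonhole principle; call them a and b.
That is, a and b leave the same remainder on division by 16, as claimed.

Yes, this is always true.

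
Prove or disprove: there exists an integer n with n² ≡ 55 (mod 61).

Apply Euler's criterion with the prime 61: 55 is a quadratic residue iff 55^30 ≡ 1 (mod 61), and a non-residue iff it is ≡ −1.
Squaring successively (mod 61): 55^2 = 3025 ≡ 36; 55^4 ≡ 36² = 1296 ≡ 15; 55^8 ≡ 15² = 225 ≡ 42; 55^16 ≡ 42² = 1764 ≡ 56.
Since 30 = 16 + 8 + 4 + 2, 55^30 ≡ 56 · 42 · 15 · 36; multiplying out mod 61: 56·42 = 2352 ≡ 34, then 34·15 = 510 ≡ 22, then 22·36 = 792 ≡ 60. Thus 55^30 ≡ 60 ≡ −1 (mod 61).
The value −1 means 55 is a non-residue modulo 61, so n² ≡ 55 (mod 61) is impossible.

No, no such integer exists.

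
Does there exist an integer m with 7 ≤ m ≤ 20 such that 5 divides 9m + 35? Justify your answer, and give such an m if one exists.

m = 10

m = 10 works, since 9·10 + 35 = 125 = 25·5.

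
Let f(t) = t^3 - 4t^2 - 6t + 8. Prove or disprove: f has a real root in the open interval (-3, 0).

Yes, f has a root in the interval.

f(-3) = -37 and f(0) = 8, which have opposite signs.
Since f is a polynomial it is continuous on [-3, 0].
By the Intermediate Value Theorem, f takes the value 0 somewhere in the open interval.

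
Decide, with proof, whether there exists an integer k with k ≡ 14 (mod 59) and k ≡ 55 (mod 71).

gcd(59, 71) = 1, so the Chinese Remainder Theorem guarantees exactly one residue class mod 4189 satisfying both.
Any solution of the first congruence is k = 14 + 59t; substituting into the second, 59t ≡ 55 − 14 ≡ 41 (mod 71).
Invert 59 mod 71 by the Euclidean algorithm: 71 = 1·59 + 12, 59 = 4·12 + 11, 12 = 1·11 + 1, 11 = 11·1 + 0; back-substituting, 1 = 12 − 1·11 = 12 − (59 − 4·12) = −59 + 5·12 = −59 + 5·(71 − 1·59) = 5·71 − 6·59. Hence 59·(-6) ≡ 1, so 59⁻¹ ≡ -6 ≡ 65 (mod 71).
Multiplying by 65: t ≡ 65·41 = 2665 ≡ 38 (mod 71).
With t = 38: k = 14 + 59·38 = 2256.
Check: 2256 mod 59 = 14, 2256 mod 71 = 55. ✓

k = 2256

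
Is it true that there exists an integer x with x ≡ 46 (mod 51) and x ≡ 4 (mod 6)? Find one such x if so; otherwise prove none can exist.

Here gcd(51, 6) = 3, and both 46 and 4 leave remainder 1 mod 3, so the system is consistent.
The smallest candidate x = 46 works directly: 46 ≡ 4 (mod 6).
Check: 46 mod 51 = 46, 46 mod 6 = 4. ✓

x = 46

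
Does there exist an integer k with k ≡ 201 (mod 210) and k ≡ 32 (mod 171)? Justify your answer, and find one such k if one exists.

No, no such integer exists.

Reduce both congruences modulo 3, which divides 210 and 171: they say k ≡ 201 (mod 3) and k ≡ 32 (mod 3).
These are incompatible: 201 − 32 = 169 is not divisible by 3.
Hence the system has no solution.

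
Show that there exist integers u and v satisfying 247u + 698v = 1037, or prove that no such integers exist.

u = 397, v = -139

Since gcd(247, 698) = 1, every integer is an integer combination of 247 and 698.
Run the Euclidean algorithm on 698 and 247: 698 = 2·247 + 204, 247 = 1·204 + 43, 204 = 4·43 + 32, 43 = 1·32 + 11, 32 = 2·11 + 10, 11 = 1·10 + 1, 10 = 10·1 + 0.
Unwinding: 1 = 11 − 1·10 = 11 − (32 − 2·11) = −32 + 3·11 = −32 + 3·(43 − 1·32) = 3·43 − 4·32 = 3·43 − 4·(204 − 4·43) = −4·204 + 19·43 = −4·204 + 19·(247 − 1·204) = 19·247 − 23·204 = 19·247 − 23·(698 − 2·247) = −23·698 + 65·247, i.e. 247·65 + 698·(-23) = 1.
Scaling by 1037 gives the particular solution (u, v) = (67405, -23851).
Subtracting 96·698 from u and adding 96·247 to v gives the tidier solution (397, -139).
Indeed 247·397 + 698·(-139) = 98059 − 97022 = 1037.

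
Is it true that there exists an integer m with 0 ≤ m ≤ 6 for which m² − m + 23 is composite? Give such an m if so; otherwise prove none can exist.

At m = 4: 4² − 4 + 23 = 35 = 5·7, which is composite.

m = 4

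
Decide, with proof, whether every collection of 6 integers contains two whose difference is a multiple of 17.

No, the set {5, 6, 7, 8, 9, 10} is a counterexample.

Try 6 consecutive integers, 5, 6, …, 10. Their remainders mod 17 are 5, 6, 7, 8, 9, 10 — pairwise different, as any 6 ≤ 17 consecutive integers have distinct residues.
Any two of them differ by at most 5 < 17 and by at least 1, so no difference is a multiple of 17.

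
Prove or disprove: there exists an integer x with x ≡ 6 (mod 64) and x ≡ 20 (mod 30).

Here gcd(64, 30) = 2, and both 6 and 20 leave remainder 0 mod 2, so the system is consistent.
Write x = 6 + 64t. Then 64t ≡ 20 − 6 ≡ 14 (mod 30); dividing through by 2 gives 32t ≡ 7 (mod 15).
32 ≡ 2 (mod 15), so this reads 2t ≡ 7 (mod 15). Since 2·8 = 16 = 1·15 + 1, the inverse of 2 mod 15 is 8.
Multiplying by 8: t ≡ 8·7 = 56 ≡ 11 (mod 15).
Then x = 6 + 64·11 = 710.
Indeed 710 ≡ 6 (mod 64) and 710 ≡ 20 (mod 30).

x = 710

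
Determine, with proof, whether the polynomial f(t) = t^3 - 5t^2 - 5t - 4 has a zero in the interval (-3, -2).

f(-3) = -61 and f(-2) = -22, both negative, so a sign-change argument is unavailable; we show f keeps this sign on the whole interval.
Shift to the endpoint -2: with t = -2 − u (0 < u < 1), one computes f(-2 − u) = -u^3 - 11u^2 - 27u - 22.
All 4 nonzero coefficients of this polynomial in u are negative; hence for u > 0 the value is a sum of negative terms (the constant -22 among them).
So f is strictly negative on (-3, -2); no root exists in the interval.

f has no root in that interval.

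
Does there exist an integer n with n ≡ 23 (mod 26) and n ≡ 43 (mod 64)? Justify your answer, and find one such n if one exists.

Here gcd(26, 64) = 2, and both 23 and 43 leave remainder 1 mod 2, so the system is consistent.
Write n = 23 + 26t. Then 26t ≡ 43 − 23 ≡ 20 (mod 64); dividing through by 2 gives 13t ≡ 10 (mod 32).
Since 13·5 = 65 = 2·32 + 1, the inverse of 13 mod 32 is 5.
Therefore t ≡ 5·10 = 50 ≡ 18 (mod 32).
Then n = 23 + 26·18 = 491.
Verify: 491 = 18·26 + 23 and 491 = 7·64 + 43. ✓

n = 491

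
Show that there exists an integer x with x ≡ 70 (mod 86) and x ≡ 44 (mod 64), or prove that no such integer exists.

x = 2220

The moduli are not coprime: gcd(86, 64) = 2. Compatibility requires 2 ∣ (44 − 70) = -26, which holds, so solutions exist.
Put x = 70 + 86t, so we need 86t ≡ 38 (mod 64), equivalently (divide by 2) 43t ≡ 19 (mod 32).
43 ≡ 11 (mod 32), so this reads 11t ≡ 19 (mod 32). Invert 11 mod 32 by the Euclidean algorithm: 32 = 2·11 + 10, 11 = 1·10 + 1, 10 = 10·1 + 0; back-substituting, 1 = 11 − 1·10 = 11 − (32 − 2·11) = −32 + 3·11. Hence 11·3 ≡ 1, so 11⁻¹ ≡ 3 (mod 32).
Multiplying by 3: t ≡ 3·19 = 57 ≡ 25 (mod 32).
Then x = 70 + 86·25 = 2220.
Check: 2220 mod 86 = 70, 2220 mod 64 = 44. ✓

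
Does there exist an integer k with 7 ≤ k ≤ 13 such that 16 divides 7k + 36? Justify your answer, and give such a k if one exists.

There is no such integer k in that range.

At k = 7, 7·7 + 36 = 85 ≡ 5 (mod 16), and each step in k adds 7, giving residues 5, 12, 3, 10, 1, 8, 15 for k = 7, 8, …, 13.
None is 0, so 16 never divides 7k + 36 on this range.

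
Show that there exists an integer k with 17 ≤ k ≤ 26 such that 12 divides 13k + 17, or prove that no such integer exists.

k = 19 works, since 13·19 + 17 = 264 = 22·12.

k = 19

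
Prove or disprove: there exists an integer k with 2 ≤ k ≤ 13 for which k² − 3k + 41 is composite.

k = 7

At k = 7: 7² − 3·7 + 41 = 69 = 3·23, which is composite.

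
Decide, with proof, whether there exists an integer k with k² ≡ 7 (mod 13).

Squares mod 13 repeat after k = 6 (as (−k)² = k²); for k = 0..6 they are 0, 1, 4, 9, 3, 12, 10.
The set of squares mod 13 is therefore {0, 1, 3, 4, 9, 10, 12}, which does not contain 7.
Hence no integer k has k² ≡ 7 (mod 13).

No such integer exists.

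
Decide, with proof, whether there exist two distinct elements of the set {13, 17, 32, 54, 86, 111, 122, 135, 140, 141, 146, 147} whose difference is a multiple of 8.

Yes: 13 and 141.

Both 13 and 141 leave remainder 5 on division by 8; their difference 128 = 16·8 is a multiple of 8.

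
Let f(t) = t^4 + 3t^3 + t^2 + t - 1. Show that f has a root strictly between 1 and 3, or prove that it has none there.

f has no root in that interval.

The endpoint values f(1) = 5 and f(3) = 173 are both positive. Claim: f(t) > 0 for every t in (1, 3).
Substitute t = 1 + u, where 0 < u < 2 on the interval. Expanding, f(1 + u) = u^4 + 7u^3 + 16u^2 + 16u + 5.
The nonzero coefficients here are all positive, so for u > 0 every term is positive (or zero), and the constant term 5 is strictly positive.
Therefore f(t) > 0 throughout (1, 3), and f has no zero there.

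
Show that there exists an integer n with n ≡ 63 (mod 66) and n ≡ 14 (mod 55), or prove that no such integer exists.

Reduce both congruences modulo 11, which divides 66 and 55: they say n ≡ 63 (mod 11) and n ≡ 14 (mod 11).
These are incompatible: 63 − 14 = 49 is not divisible by 11.
Therefore no such n exists.

No such integer exists.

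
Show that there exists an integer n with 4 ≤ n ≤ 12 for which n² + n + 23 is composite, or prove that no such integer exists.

n = 6

At n = 6: 6² + 6 + 23 = 65 = 5·13, which is composite.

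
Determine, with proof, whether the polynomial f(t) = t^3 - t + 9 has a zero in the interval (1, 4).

No such root exists.

The endpoint values f(1) = 9 and f(4) = 69 are both positive. Claim: f(t) > 0 for every t in (1, 4).
Shift to the endpoint 1: with t = 1 + u (0 < u < 3), one computes f(1 + u) = u^3 + 3u^2 + 2u + 9.
The nonzero coefficients here are all positive, so for u > 0 every term is positive (or zero), and the constant term 9 is strictly positive.
So f is strictly positive on (1, 4); no root exists in the interval.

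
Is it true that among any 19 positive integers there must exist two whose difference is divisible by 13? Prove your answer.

There are exactly 13 possible remainders on division by 13.
With 19 integers and only 13 classes, the pigeonhole principle forces two of them, say a and b, into the same class.
Their difference a − b is then a multiple of 13.

Yes.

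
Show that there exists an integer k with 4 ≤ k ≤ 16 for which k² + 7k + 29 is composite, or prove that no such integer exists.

k = 14

At k = 14: 14² + 7·14 + 29 = 323 = 17·19, which is composite.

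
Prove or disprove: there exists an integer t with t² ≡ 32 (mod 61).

Apply Euler's criterion with the prime 61: 32 is a quadratic residue iff 32^30 ≡ 1 (mod 61), and a non-residue iff it is ≡ −1.
Squaring successively (mod 61): 32^2 = 1024 ≡ 48; 32^4 ≡ 48² = 2304 ≡ 47; 32^8 ≡ 47² = 2209 ≡ 13; 32^16 ≡ 13² = 169 ≡ 47.
Since 30 = 16 + 8 + 4 + 2, 32^30 ≡ 47 · 13 · 47 · 48; multiplying out mod 61: 47·13 = 611 ≡ 1, then 1·47 = 47 ≡ 47, then 47·48 = 2256 ≡ 60. Thus 32^30 ≡ 60 ≡ −1 (mod 61).
By Euler's criterion 32 is a quadratic non-residue mod 61: no t satisfies t² ≡ 32 (mod 61).

There is no such integer.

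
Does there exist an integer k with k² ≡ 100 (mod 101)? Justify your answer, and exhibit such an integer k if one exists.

k = 91 works: 91² = 8281, and 8281 − 100 = 8181 = 81·101.

k = 91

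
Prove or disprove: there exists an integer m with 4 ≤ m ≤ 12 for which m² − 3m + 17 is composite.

m = 7

At m = 7: 7² − 3·7 + 17 = 45 = 3·15, which is composite.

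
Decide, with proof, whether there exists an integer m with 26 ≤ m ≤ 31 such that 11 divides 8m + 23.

m = 26

m = 26 works, since 8·26 + 23 = 231 = 21·11.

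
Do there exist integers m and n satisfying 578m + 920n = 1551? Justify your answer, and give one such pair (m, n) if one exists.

gcd(578, 920) = 2, so every integer of the form 578m + 920n is a multiple of 2.
But 1551 is not a multiple of 2 (it leaves remainder 1).
So the equation is unsolvable over ℤ.

No, no such integers exist.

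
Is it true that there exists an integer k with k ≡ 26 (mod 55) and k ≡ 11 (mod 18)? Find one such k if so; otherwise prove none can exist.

Since 55 and 18 share no common factor, CRT says the pair of congruences has a solution (unique mod 990).
Write k = 26 + 55t and require 26 + 55t ≡ 11 (mod 18), i.e. 55t ≡ 3 (mod 18).
55 ≡ 1 (mod 18), so this reads 1t ≡ 3 (mod 18). So t ≡ 3 (mod 18).
Taking t = 3 gives k = 26 + 55·3 = 191.
Indeed 191 ≡ 26 (mod 55) and 191 ≡ 11 (mod 18).

k = 191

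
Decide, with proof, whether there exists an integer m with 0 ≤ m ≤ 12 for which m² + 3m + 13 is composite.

m = 10

At m = 10: 10² + 3·10 + 13 = 143 = 11·13, which is composite.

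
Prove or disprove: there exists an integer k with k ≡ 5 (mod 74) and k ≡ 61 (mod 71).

gcd(74, 71) = 1, so the Chinese Remainder Theorem guarantees exactly one residue class mod 5254 satisfying both.
Write k = 5 + 74t and require 5 + 74t ≡ 61 (mod 71), i.e. 74t ≡ 56 (mod 71).
74 ≡ 3 (mod 71), so this reads 3t ≡ 56 (mod 71). Note 3·24 = 72 ≡ 1 (mod 71) (as 72 − 1 = 1·71), so 3⁻¹ ≡ 24.
Multiplying by 24: t ≡ 24·56 = 1344 ≡ 66 (mod 71).
With t = 66: k = 5 + 74·66 = 4889.
Check: 4889 mod 74 = 5, 4889 mod 71 = 61. ✓

k = 4889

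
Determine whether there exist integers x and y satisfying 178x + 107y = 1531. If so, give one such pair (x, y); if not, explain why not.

x = 8, y = 1

178 and 107 are coprime, so 178x + 107y ranges over all of ℤ.
Run the Euclidean algorithm on 178 and 107: 178 = 1·107 + 71, 107 = 1·71 + 36, 71 = 1·36 + 35, 36 = 1·35 + 1, 35 = 35·1 + 0.
Working back up the chain: 1 = 36 − 1·35 = 36 − (71 − 1·36) = −71 + 2·36 = −71 + 2·(107 − 1·71) = 2·107 − 3·71 = 2·107 − 3·(178 − 1·107) = −3·178 + 5·107. So 178·(-3) + 107·5 = 1.
Multiplying through by 1531: x = (-3)·1531 = -4593, y = 5·1531 = 7655 is a solution.
Shifting by a multiple of (107, −178) keeps it a solution: x = -4593 + 43·107 = 8, y = 7655 − 43·178 = 1.
Indeed 178·8 + 107·1 = 1424 + 107 = 1531.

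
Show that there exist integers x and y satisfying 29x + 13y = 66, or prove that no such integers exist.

Since gcd(29, 13) = 1, every integer is an integer combination of 29 and 13.
Dividing repeatedly: 29 = 2·13 + 3, 13 = 4·3 + 1, 3 = 3·1 + 0.
Unwinding: 1 = 13 − 4·3 = 13 − 4·(29 − 2·13) = −4·29 + 9·13, i.e. 29·(-4) + 13·9 = 1.
Times 66: 29·(-264) + 13·594 = 66, so (-264, 594) solves it.
Adding 21·13 to x and subtracting 21·29 from y gives the tidier solution (9, -15).
Check: 29·9 + 13·(-15) = 261 − 195 = 66. ✓

x = 9, y = -15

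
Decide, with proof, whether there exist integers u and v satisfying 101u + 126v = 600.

u = 102, v = -77

101 and 126 are coprime, so 101u + 126v ranges over all of ℤ.
Dividing repeatedly: 126 = 1·101 + 25, 101 = 4·25 + 1, 25 = 25·1 + 0.
Working back up the chain: 1 = 101 − 4·25 = 101 − 4·(126 − 1·101) = −4·126 + 5·101. So 101·5 + 126·(-4) = 1.
Multiplying through by 600: u = 5·600 = 3000, v = (-4)·600 = -2400 is a solution.
The general solution is u = 3000 + 126k, v = -2400 − 101k; taking k = -23 gives the smaller pair u = 102, v = -77.
Check: 101·102 + 126·(-77) = 10302 − 9702 = 600. ✓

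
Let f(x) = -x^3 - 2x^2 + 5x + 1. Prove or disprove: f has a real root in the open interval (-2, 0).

Such a root exists.

f(-2) = -9 and f(0) = 1, which have opposite signs.
f is continuous everywhere (it is a polynomial), in particular on [-2, 0].
By the Intermediate Value Theorem, f takes the value 0 somewhere in the open interval.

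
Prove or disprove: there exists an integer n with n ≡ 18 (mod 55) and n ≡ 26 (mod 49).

Since 55 and 49 share no common factor, CRT says the pair of congruences has a solution (unique mod 2695).
Write n = 18 + 55t and require 18 + 55t ≡ 26 (mod 49), i.e. 55t ≡ 8 (mod 49).
55 ≡ 6 (mod 49), so this reads 6t ≡ 8 (mod 49). Invert 6 mod 49 by the Euclidean algorithm: 49 = 8·6 + 1, 6 = 6·1 + 0; back-substituting, 1 = 49 − 8·6. Hence 6·(-8) ≡ 1, so 6⁻¹ ≡ -8 ≡ 41 (mod 49).
Therefore t ≡ 41·8 = 328 ≡ 34 (mod 49).
With t = 34: n = 18 + 55·34 = 1888.
Indeed 1888 ≡ 18 (mod 55) and 1888 ≡ 26 (mod 49).

n = 1888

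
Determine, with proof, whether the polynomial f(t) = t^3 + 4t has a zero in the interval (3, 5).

f has no root in that interval.

f(3) = 39 and f(5) = 145, both positive.
The derivative f'(t) = 3t^2 + 4 is a quadratic with discriminant 0² − 4·3·4 = -48 < 0; it never vanishes, so it is always positive (sign of the leading coefficient).
Hence f is strictly increasing on ℝ, and in particular on [3, 5]. A strictly monotone function with same-sign endpoint values stays positive on the whole interval, so f has no zero in (3, 5).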